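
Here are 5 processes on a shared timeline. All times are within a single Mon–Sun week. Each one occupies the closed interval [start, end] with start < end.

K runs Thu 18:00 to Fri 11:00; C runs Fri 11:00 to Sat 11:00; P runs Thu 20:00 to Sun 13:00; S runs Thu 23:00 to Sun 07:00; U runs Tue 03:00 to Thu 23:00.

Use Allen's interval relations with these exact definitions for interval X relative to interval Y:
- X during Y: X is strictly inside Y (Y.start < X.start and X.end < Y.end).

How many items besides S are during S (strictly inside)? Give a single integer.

1

Target S = [Thu 23:00, Sun 07:00].
C [Fri 11:00, Sat 11:00] → during → counts.
K [Thu 18:00, Fri 11:00] → overlaps → no.
P [Thu 20:00, Sun 13:00] → contains → no.
U [Tue 03:00, Thu 23:00] → meets → no.
Total: 1.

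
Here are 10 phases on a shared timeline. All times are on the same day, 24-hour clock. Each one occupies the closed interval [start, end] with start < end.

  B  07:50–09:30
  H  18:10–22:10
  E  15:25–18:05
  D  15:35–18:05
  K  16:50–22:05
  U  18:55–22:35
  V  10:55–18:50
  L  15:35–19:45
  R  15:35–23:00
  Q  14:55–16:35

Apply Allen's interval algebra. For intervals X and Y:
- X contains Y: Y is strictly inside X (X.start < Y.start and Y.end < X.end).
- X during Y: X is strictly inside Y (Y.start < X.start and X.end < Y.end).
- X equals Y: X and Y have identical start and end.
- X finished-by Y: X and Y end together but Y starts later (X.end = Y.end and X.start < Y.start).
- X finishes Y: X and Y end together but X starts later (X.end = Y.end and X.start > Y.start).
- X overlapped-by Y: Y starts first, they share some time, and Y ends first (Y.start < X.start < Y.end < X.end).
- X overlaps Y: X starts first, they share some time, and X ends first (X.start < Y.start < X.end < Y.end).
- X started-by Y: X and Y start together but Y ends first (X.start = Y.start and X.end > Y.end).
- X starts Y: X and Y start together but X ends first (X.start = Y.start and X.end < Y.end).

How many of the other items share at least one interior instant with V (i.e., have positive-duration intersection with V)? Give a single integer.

Target V = [10:55, 18:50].
B [07:50, 09:30] → before → no.
D [15:35, 18:05] → during → counts.
E [15:25, 18:05] → during → counts.
H [18:10, 22:10] → overlapped-by → counts.
K [16:50, 22:05] → overlapped-by → counts.
L [15:35, 19:45] → overlapped-by → counts.
Q [14:55, 16:35] → during → counts.
R [15:35, 23:00] → overlapped-by → counts.
U [18:55, 22:35] → after → no.
Total: 7.

7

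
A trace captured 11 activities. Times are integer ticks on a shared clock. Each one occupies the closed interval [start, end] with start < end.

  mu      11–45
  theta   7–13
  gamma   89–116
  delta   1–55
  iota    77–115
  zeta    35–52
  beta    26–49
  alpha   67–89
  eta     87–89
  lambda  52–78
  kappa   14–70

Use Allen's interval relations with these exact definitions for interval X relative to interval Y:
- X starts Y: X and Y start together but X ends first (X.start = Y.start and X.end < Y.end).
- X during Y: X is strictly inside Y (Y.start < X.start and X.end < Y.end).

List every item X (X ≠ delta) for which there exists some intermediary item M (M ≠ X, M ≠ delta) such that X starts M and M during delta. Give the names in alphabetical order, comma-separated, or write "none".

Target delta = [1, 55].
Intermediaries M with M during delta: beta, mu, theta, zeta.
Via beta — items with X starts beta: none.
Via mu — items with X starts mu: none.
Via theta — items with X starts theta: none.
Via zeta — items with X starts zeta: none.
Union: none.

none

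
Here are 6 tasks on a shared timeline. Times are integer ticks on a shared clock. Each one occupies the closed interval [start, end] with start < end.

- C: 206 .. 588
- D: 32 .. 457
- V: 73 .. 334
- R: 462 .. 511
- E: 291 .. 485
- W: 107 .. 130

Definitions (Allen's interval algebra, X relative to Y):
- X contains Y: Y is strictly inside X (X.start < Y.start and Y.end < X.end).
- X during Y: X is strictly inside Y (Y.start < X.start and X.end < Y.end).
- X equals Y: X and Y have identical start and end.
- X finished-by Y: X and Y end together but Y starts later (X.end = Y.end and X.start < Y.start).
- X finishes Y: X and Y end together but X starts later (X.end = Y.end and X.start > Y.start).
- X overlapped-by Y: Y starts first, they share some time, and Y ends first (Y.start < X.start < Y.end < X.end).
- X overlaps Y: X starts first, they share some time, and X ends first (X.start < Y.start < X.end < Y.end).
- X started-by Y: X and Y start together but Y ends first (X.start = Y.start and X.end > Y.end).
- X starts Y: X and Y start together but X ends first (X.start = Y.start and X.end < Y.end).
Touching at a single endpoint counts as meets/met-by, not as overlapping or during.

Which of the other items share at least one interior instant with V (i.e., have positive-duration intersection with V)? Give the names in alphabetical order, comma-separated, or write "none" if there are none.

C, D, E, W

Target V = [73, 334].
C [206, 588] → overlapped-by → yes.
D [32, 457] → contains → yes.
E [291, 485] → overlapped-by → yes.
R [462, 511] → after → no.
W [107, 130] → during → yes.
Result: C, D, E, W.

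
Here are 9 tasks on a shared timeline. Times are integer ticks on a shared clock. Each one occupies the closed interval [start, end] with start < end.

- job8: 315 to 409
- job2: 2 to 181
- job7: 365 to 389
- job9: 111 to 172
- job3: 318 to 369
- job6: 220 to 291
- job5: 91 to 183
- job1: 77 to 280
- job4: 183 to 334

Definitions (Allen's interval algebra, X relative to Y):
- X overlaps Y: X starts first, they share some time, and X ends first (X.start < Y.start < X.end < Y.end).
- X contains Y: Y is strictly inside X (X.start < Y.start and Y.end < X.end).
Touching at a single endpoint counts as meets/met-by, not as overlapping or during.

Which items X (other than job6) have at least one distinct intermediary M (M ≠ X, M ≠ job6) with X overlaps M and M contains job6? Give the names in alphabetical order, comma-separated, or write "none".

Target job6 = [220, 291].
Intermediaries M with M contains job6: job4.
Via job4 — items with X overlaps job4: job1.
Union: job1.

job1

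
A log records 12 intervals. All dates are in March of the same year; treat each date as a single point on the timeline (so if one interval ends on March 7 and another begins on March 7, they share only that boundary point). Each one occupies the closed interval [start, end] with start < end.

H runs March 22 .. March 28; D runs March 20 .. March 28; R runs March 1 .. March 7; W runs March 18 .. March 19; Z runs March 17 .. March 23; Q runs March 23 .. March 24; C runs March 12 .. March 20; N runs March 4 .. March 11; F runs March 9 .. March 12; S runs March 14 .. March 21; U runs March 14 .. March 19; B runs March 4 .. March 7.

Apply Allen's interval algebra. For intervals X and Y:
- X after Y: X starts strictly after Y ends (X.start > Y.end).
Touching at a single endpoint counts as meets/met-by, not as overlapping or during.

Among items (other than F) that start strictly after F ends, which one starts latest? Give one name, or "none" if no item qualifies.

Target F = [March 9, March 12].
B [March 4, March 7] → before → excluded.
C [March 12, March 20] → met-by → excluded.
D [March 20, March 28] → after → candidate.
H [March 22, March 28] → after → candidate.
N [March 4, March 11] → overlaps → excluded.
Q [March 23, March 24] → after → candidate.
R [March 1, March 7] → before → excluded.
S [March 14, March 21] → after → candidate.
U [March 14, March 19] → after → candidate.
W [March 18, March 19] → after → candidate.
Z [March 17, March 23] → after → candidate.
Among candidates, latest start is March 23 → Q.

Q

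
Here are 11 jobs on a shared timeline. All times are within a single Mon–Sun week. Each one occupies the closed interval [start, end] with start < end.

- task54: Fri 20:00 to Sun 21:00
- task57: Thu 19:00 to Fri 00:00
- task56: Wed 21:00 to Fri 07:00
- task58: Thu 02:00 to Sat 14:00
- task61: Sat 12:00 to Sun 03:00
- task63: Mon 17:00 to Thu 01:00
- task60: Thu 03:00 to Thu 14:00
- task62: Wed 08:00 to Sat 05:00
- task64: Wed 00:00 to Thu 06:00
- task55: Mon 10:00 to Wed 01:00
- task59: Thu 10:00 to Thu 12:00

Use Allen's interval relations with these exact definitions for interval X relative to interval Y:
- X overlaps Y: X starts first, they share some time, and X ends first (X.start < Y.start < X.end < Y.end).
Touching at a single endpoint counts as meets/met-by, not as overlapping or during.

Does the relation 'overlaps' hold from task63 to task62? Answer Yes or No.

Yes

task63 = [Mon 17:00, Thu 01:00], task62 = [Wed 08:00, Sat 05:00].
Actual relation of task63 to task62: overlaps.
Asked whether 'overlaps' holds → Yes.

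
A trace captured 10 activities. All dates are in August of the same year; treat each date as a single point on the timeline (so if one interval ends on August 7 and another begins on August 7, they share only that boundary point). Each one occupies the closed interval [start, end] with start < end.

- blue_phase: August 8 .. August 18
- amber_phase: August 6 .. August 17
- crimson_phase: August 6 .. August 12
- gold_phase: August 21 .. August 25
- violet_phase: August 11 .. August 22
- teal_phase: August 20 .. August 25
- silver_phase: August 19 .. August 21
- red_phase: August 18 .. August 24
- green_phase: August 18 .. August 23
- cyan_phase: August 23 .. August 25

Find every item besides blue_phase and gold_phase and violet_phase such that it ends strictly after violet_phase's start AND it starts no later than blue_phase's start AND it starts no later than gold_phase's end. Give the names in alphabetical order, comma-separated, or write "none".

Conditions: its end is strictly after violet_phase's start (X.end > August 11) AND its start is no later than blue_phase's start (X.start <= August 8) AND its start is no later than gold_phase's end (X.start <= August 25).
amber_phase: end August 17 > August 11? ✓; start August 6 <= August 8? ✓; start August 6 <= August 25? ✓ → yes.
crimson_phase: end August 12 > August 11? ✓; start August 6 <= August 8? ✓; start August 6 <= August 25? ✓ → yes.
cyan_phase: end August 25 > August 11? ✓; start August 23 <= August 8? ✗; start August 23 <= August 25? ✓ → no.
green_phase: end August 23 > August 11? ✓; start August 18 <= August 8? ✗; start August 18 <= August 25? ✓ → no.
red_phase: end August 24 > August 11? ✓; start August 18 <= August 8? ✗; start August 18 <= August 25? ✓ → no.
silver_phase: end August 21 > August 11? ✓; start August 19 <= August 8? ✗; start August 19 <= August 25? ✓ → no.
teal_phase: end August 25 > August 11? ✓; start August 20 <= August 8? ✗; start August 20 <= August 25? ✓ → no.
Result: amber_phase, crimson_phase.

amber_phase, crimson_phase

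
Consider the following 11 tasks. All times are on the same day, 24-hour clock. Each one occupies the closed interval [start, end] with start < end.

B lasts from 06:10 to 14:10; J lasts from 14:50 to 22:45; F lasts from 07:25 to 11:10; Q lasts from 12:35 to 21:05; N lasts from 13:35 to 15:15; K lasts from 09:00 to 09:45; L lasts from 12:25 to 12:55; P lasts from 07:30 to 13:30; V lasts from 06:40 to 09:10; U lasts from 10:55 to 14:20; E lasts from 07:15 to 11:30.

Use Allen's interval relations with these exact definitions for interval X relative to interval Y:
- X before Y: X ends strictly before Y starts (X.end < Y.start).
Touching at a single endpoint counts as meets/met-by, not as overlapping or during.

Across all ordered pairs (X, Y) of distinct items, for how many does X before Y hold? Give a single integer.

Checking all 110 ordered pairs for relation 'before'; matching pairs in alphabetical order:
(B, J): B before J ✓
(E, J): E before J ✓
(E, L): E before L ✓
(E, N): E before N ✓
(E, Q): E before Q ✓
(F, J): F before J ✓
(F, L): F before L ✓
(F, N): F before N ✓
(F, Q): F before Q ✓
(K, J): K before J ✓
(K, L): K before L ✓
(K, N): K before N ✓
(K, Q): K before Q ✓
(K, U): K before U ✓
(L, J): L before J ✓
(L, N): L before N ✓
(P, J): P before J ✓
(P, N): P before N ✓
(U, J): U before J ✓
(V, J): V before J ✓
(V, L): V before L ✓
(V, N): V before N ✓
(V, Q): V before Q ✓
(V, U): V before U ✓
Count: 24.

24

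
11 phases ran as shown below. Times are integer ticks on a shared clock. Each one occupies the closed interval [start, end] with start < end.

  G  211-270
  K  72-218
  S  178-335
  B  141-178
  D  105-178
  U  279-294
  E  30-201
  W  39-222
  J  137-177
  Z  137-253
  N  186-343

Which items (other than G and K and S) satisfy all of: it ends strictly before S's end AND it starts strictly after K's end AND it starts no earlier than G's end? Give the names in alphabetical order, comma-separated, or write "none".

Conditions: its end is strictly before S's end (X.end < 335) AND its start is strictly after K's end (X.start > 218) AND its start is no earlier than G's end (X.start >= 270).
B: end 178 < 335? ✓; start 141 > 218? ✗; start 141 >= 270? ✗ → no.
D: end 178 < 335? ✓; start 105 > 218? ✗; start 105 >= 270? ✗ → no.
E: end 201 < 335? ✓; start 30 > 218? ✗; start 30 >= 270? ✗ → no.
J: end 177 < 335? ✓; start 137 > 218? ✗; start 137 >= 270? ✗ → no.
N: end 343 < 335? ✗; start 186 > 218? ✗; start 186 >= 270? ✗ → no.
U: end 294 < 335? ✓; start 279 > 218? ✓; start 279 >= 270? ✓ → yes.
W: end 222 < 335? ✓; start 39 > 218? ✗; start 39 >= 270? ✗ → no.
Z: end 253 < 335? ✓; start 137 > 218? ✗; start 137 >= 270? ✗ → no.
Result: U.

U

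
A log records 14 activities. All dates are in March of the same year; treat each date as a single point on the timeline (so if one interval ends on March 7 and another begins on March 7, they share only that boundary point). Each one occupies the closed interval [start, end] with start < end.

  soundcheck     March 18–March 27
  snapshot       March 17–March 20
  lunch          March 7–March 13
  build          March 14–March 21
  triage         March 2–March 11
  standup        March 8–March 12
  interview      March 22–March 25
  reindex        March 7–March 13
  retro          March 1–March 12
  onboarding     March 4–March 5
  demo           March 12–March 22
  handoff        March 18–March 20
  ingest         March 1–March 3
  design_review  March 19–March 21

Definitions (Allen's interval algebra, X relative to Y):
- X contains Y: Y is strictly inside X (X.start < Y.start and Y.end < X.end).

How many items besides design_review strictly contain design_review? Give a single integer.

Target design_review = [March 19, March 21].
build [March 14, March 21] → finished-by → no.
demo [March 12, March 22] → contains → counts.
handoff [March 18, March 20] → overlaps → no.
ingest [March 1, March 3] → before → no.
interview [March 22, March 25] → after → no.
lunch [March 7, March 13] → before → no.
onboarding [March 4, March 5] → before → no.
reindex [March 7, March 13] → before → no.
retro [March 1, March 12] → before → no.
snapshot [March 17, March 20] → overlaps → no.
soundcheck [March 18, March 27] → contains → counts.
standup [March 8, March 12] → before → no.
triage [March 2, March 11] → before → no.
Total: 2.

2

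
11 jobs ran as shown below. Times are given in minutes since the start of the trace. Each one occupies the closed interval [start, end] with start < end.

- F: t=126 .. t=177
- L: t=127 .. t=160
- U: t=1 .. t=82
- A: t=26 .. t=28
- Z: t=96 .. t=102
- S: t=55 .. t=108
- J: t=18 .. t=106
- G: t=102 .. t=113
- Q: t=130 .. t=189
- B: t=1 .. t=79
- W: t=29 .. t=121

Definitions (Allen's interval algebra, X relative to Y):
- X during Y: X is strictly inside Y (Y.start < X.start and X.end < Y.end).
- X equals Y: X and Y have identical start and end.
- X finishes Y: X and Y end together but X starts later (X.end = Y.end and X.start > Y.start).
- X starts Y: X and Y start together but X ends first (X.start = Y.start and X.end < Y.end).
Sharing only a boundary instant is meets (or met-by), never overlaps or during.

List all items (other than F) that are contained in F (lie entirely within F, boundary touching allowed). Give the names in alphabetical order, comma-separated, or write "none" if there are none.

Target F = [t=126, t=177].
A [t=26, t=28] → before → no.
B [t=1, t=79] → before → no.
G [t=102, t=113] → before → no.
J [t=18, t=106] → before → no.
L [t=127, t=160] → during → yes.
Q [t=130, t=189] → overlapped-by → no.
S [t=55, t=108] → before → no.
U [t=1, t=82] → before → no.
W [t=29, t=121] → before → no.
Z [t=96, t=102] → before → no.
Result: L.

L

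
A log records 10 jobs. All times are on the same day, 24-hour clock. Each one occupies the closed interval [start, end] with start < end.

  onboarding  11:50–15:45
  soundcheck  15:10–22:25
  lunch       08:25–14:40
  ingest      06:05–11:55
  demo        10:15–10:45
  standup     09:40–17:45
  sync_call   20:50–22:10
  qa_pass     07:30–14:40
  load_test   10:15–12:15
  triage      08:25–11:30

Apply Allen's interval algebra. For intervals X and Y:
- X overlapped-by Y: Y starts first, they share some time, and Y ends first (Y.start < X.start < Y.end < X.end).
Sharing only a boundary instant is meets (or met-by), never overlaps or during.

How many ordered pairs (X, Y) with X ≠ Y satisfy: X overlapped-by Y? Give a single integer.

Checking all 90 ordered pairs for relation 'overlapped-by'; matching pairs in alphabetical order:
(load_test, ingest): load_test overlapped-by ingest ✓
(load_test, triage): load_test overlapped-by triage ✓
(lunch, ingest): lunch overlapped-by ingest ✓
(onboarding, ingest): onboarding overlapped-by ingest ✓
(onboarding, load_test): onboarding overlapped-by load_test ✓
(onboarding, lunch): onboarding overlapped-by lunch ✓
(onboarding, qa_pass): onboarding overlapped-by qa_pass ✓
(qa_pass, ingest): qa_pass overlapped-by ingest ✓
(soundcheck, onboarding): soundcheck overlapped-by onboarding ✓
(soundcheck, standup): soundcheck overlapped-by standup ✓
(standup, ingest): standup overlapped-by ingest ✓
(standup, lunch): standup overlapped-by lunch ✓
(standup, qa_pass): standup overlapped-by qa_pass ✓
(standup, triage): standup overlapped-by triage ✓
Count: 14.

14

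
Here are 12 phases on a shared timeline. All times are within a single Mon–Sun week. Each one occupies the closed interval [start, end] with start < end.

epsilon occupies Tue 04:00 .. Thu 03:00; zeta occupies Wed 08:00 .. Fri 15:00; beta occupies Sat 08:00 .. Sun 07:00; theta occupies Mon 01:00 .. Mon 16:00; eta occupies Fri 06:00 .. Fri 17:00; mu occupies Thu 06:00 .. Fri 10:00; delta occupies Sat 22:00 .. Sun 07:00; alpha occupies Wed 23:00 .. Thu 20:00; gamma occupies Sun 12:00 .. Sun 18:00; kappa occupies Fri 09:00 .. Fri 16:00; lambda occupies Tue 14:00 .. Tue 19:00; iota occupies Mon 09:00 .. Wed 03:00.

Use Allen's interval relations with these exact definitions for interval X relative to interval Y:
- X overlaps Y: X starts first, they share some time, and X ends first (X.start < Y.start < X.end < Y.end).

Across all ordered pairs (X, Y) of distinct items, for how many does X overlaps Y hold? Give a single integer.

Checking all 132 ordered pairs for relation 'overlaps'; matching pairs in alphabetical order:
(alpha, mu): alpha overlaps mu ✓
(epsilon, alpha): epsilon overlaps alpha ✓
(epsilon, zeta): epsilon overlaps zeta ✓
(iota, epsilon): iota overlaps epsilon ✓
(mu, eta): mu overlaps eta ✓
(mu, kappa): mu overlaps kappa ✓
(theta, iota): theta overlaps iota ✓
(zeta, eta): zeta overlaps eta ✓
(zeta, kappa): zeta overlaps kappa ✓
Count: 9.

9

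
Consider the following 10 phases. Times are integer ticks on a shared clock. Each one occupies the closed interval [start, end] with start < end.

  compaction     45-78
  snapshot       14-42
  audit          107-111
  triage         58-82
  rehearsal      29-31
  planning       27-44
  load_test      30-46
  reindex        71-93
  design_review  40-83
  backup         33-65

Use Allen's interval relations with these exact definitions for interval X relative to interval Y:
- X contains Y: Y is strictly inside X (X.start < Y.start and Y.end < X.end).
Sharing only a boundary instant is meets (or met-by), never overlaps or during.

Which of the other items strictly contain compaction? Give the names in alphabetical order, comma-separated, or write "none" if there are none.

design_review

Target compaction = [45, 78].
audit [107, 111] → after → no.
backup [33, 65] → overlaps → no.
design_review [40, 83] → contains → yes.
load_test [30, 46] → overlaps → no.
planning [27, 44] → before → no.
rehearsal [29, 31] → before → no.
reindex [71, 93] → overlapped-by → no.
snapshot [14, 42] → before → no.
triage [58, 82] → overlapped-by → no.
Result: design_review.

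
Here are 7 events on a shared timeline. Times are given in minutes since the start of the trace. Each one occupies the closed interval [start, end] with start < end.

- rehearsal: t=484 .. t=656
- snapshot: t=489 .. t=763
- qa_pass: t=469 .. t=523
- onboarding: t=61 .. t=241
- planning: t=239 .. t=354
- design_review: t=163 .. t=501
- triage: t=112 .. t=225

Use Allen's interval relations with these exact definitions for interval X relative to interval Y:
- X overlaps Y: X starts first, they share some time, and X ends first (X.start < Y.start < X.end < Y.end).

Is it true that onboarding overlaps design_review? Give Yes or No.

onboarding = [t=61, t=241], design_review = [t=163, t=501].
Actual relation of onboarding to design_review: overlaps.
Asked whether 'overlaps' holds → Yes.

Yes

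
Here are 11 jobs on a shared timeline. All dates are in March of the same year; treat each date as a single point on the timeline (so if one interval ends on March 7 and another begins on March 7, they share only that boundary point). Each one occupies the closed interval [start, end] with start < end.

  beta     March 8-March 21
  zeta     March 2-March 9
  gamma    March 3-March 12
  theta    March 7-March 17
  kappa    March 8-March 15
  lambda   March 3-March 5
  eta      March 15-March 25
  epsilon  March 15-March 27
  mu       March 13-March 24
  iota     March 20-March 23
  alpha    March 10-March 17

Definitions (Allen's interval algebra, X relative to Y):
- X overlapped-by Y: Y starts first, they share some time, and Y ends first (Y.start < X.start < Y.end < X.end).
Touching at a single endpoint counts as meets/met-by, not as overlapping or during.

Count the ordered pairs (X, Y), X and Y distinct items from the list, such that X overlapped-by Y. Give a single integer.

Checking all 110 ordered pairs for relation 'overlapped-by'; matching pairs in alphabetical order:
(alpha, gamma): alpha overlapped-by gamma ✓
(alpha, kappa): alpha overlapped-by kappa ✓
(beta, gamma): beta overlapped-by gamma ✓
(beta, theta): beta overlapped-by theta ✓
(beta, zeta): beta overlapped-by zeta ✓
(epsilon, alpha): epsilon overlapped-by alpha ✓
(epsilon, beta): epsilon overlapped-by beta ✓
(epsilon, mu): epsilon overlapped-by mu ✓
(epsilon, theta): epsilon overlapped-by theta ✓
(eta, alpha): eta overlapped-by alpha ✓
(eta, beta): eta overlapped-by beta ✓
(eta, mu): eta overlapped-by mu ✓
(eta, theta): eta overlapped-by theta ✓
(gamma, zeta): gamma overlapped-by zeta ✓
(iota, beta): iota overlapped-by beta ✓
(kappa, gamma): kappa overlapped-by gamma ✓
(kappa, zeta): kappa overlapped-by zeta ✓
(mu, alpha): mu overlapped-by alpha ✓
(mu, beta): mu overlapped-by beta ✓
(mu, kappa): mu overlapped-by kappa ✓
(mu, theta): mu overlapped-by theta ✓
(theta, gamma): theta overlapped-by gamma ✓
(theta, zeta): theta overlapped-by zeta ✓
Count: 23.

23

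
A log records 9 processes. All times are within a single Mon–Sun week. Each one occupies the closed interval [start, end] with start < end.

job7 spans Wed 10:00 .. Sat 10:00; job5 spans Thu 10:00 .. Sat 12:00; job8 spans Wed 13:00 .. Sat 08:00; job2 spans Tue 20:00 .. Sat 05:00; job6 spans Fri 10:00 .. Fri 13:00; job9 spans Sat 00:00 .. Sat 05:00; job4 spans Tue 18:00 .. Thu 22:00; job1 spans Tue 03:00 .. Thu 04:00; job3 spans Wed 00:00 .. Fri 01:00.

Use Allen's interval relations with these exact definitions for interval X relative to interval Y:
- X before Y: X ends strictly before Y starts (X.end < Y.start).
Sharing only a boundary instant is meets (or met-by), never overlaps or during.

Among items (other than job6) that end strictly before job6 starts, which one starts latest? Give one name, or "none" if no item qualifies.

job3

Target job6 = [Fri 10:00, Fri 13:00].
job1 [Tue 03:00, Thu 04:00] → before → candidate.
job2 [Tue 20:00, Sat 05:00] → contains → excluded.
job3 [Wed 00:00, Fri 01:00] → before → candidate.
job4 [Tue 18:00, Thu 22:00] → before → candidate.
job5 [Thu 10:00, Sat 12:00] → contains → excluded.
job7 [Wed 10:00, Sat 10:00] → contains → excluded.
job8 [Wed 13:00, Sat 08:00] → contains → excluded.
job9 [Sat 00:00, Sat 05:00] → after → excluded.
Among candidates, latest start is Wed 00:00 → job3.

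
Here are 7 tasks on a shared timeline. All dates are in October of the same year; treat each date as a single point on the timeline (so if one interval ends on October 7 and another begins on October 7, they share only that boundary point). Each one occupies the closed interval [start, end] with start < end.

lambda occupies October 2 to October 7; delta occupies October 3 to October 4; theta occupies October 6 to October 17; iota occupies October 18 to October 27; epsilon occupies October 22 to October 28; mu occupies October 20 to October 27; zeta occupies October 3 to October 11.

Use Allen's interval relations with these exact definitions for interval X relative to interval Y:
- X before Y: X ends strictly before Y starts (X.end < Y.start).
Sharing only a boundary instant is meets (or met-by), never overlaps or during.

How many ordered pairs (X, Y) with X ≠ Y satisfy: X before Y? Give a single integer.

13

Checking all 42 ordered pairs for relation 'before'; matching pairs in alphabetical order:
(delta, epsilon): delta before epsilon ✓
(delta, iota): delta before iota ✓
(delta, mu): delta before mu ✓
(delta, theta): delta before theta ✓
(lambda, epsilon): lambda before epsilon ✓
(lambda, iota): lambda before iota ✓
(lambda, mu): lambda before mu ✓
(theta, epsilon): theta before epsilon ✓
(theta, iota): theta before iota ✓
(theta, mu): theta before mu ✓
(zeta, epsilon): zeta before epsilon ✓
(zeta, iota): zeta before iota ✓
(zeta, mu): zeta before mu ✓
Count: 13.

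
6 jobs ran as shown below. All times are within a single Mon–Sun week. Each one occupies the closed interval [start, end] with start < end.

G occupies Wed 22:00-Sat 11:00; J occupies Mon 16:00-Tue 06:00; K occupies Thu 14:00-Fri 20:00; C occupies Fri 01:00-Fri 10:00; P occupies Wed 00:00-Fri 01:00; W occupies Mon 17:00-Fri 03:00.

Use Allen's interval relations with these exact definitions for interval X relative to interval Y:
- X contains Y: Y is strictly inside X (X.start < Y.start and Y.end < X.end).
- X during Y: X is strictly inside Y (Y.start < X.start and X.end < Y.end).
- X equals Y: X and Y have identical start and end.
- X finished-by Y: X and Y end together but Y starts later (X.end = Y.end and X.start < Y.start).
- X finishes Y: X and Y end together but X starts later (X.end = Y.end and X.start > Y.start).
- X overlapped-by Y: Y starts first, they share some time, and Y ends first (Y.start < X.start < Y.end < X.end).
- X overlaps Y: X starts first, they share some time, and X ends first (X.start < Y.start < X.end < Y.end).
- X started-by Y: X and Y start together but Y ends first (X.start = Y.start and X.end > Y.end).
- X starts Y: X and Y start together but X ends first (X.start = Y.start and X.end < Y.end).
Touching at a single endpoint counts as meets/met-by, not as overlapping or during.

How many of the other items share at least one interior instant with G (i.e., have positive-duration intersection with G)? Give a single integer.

4

Target G = [Wed 22:00, Sat 11:00].
C [Fri 01:00, Fri 10:00] → during → counts.
J [Mon 16:00, Tue 06:00] → before → no.
K [Thu 14:00, Fri 20:00] → during → counts.
P [Wed 00:00, Fri 01:00] → overlaps → counts.
W [Mon 17:00, Fri 03:00] → overlaps → counts.
Total: 4.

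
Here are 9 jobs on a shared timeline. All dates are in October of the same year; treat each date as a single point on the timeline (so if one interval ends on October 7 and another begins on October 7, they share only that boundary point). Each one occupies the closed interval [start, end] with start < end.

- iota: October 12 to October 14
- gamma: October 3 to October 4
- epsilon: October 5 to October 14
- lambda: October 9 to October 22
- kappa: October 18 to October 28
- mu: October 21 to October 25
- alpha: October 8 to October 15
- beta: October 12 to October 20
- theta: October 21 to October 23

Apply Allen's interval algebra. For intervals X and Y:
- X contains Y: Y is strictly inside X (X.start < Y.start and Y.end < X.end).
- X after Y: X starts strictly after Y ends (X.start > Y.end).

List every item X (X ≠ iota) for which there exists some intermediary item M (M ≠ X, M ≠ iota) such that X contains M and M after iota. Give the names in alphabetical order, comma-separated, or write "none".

Target iota = [October 12, October 14].
Intermediaries M with M after iota: kappa, mu, theta.
Via kappa — items with X contains kappa: none.
Via mu — items with X contains mu: kappa.
Via theta — items with X contains theta: kappa.
Union: kappa.

kappa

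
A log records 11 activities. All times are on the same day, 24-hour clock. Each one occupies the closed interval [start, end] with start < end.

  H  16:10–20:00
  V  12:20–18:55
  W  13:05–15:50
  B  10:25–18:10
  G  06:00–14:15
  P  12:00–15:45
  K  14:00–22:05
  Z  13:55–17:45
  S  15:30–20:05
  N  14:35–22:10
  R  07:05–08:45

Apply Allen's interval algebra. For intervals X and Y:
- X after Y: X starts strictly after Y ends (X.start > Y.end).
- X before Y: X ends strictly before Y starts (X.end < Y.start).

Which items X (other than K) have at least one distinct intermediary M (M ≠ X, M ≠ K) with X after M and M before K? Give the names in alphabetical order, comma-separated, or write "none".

Target K = [14:00, 22:05].
Intermediaries M with M before K: R.
Via R — items with X after R: B, H, N, P, S, V, W, Z.
Union: B, H, N, P, S, V, W, Z.

B, H, N, P, S, V, W, Z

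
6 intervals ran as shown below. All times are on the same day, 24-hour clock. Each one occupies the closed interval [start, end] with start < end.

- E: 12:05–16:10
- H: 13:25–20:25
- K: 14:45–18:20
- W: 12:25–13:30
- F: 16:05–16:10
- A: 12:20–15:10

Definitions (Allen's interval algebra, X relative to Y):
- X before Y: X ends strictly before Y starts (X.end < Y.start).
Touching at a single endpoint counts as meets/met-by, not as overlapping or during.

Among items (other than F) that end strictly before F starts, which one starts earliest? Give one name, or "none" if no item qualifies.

Target F = [16:05, 16:10].
A [12:20, 15:10] → before → candidate.
E [12:05, 16:10] → finished-by → excluded.
H [13:25, 20:25] → contains → excluded.
K [14:45, 18:20] → contains → excluded.
W [12:25, 13:30] → before → candidate.
Among candidates, earliest start is 12:20 → A.

A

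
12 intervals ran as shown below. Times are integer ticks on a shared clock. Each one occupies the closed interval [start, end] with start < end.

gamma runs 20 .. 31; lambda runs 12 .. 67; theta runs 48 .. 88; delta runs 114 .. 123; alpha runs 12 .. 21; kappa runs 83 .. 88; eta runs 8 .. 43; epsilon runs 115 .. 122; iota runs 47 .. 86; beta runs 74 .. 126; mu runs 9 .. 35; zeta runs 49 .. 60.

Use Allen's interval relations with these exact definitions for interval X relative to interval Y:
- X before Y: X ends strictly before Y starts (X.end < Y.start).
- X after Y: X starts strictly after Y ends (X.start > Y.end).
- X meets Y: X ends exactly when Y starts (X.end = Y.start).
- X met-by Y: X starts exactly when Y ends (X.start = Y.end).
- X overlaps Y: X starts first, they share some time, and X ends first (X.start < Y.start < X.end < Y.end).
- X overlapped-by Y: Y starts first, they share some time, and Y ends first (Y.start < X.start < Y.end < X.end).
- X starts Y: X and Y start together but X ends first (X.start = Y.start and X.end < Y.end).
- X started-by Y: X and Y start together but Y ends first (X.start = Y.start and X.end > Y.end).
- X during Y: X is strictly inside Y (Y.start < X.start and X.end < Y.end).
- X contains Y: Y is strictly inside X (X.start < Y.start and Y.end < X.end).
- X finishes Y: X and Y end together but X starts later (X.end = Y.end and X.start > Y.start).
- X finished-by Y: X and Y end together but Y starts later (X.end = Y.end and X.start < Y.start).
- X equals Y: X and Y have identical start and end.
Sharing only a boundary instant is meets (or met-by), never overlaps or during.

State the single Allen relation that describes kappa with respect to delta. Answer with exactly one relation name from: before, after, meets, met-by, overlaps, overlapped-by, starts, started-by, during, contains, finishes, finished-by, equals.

kappa = [83, 88]; delta = [114, 123].
Compare endpoints: kappa.start < delta.start, kappa.start < delta.end, kappa.end < delta.start, kappa.end < delta.end.
That pattern is 'before'.

before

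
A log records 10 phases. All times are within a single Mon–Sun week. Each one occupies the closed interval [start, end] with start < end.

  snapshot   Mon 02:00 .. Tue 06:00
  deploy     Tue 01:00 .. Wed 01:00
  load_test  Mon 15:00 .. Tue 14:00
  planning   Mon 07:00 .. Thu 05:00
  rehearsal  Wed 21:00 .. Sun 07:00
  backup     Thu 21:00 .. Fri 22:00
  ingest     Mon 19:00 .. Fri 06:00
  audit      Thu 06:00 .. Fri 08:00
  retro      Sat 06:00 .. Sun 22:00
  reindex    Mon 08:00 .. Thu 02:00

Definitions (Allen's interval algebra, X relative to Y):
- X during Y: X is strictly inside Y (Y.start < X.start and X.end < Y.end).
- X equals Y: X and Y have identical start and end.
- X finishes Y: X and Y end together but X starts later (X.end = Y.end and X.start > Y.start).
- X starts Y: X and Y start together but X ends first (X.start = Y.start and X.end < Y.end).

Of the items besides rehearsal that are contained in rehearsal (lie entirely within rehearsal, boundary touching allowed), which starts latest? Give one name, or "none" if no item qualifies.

backup

Target rehearsal = [Wed 21:00, Sun 07:00].
audit [Thu 06:00, Fri 08:00] → during → candidate.
backup [Thu 21:00, Fri 22:00] → during → candidate.
deploy [Tue 01:00, Wed 01:00] → before → excluded.
ingest [Mon 19:00, Fri 06:00] → overlaps → excluded.
load_test [Mon 15:00, Tue 14:00] → before → excluded.
planning [Mon 07:00, Thu 05:00] → overlaps → excluded.
reindex [Mon 08:00, Thu 02:00] → overlaps → excluded.
retro [Sat 06:00, Sun 22:00] → overlapped-by → excluded.
snapshot [Mon 02:00, Tue 06:00] → before → excluded.
Among candidates, latest start is Thu 21:00 → backup.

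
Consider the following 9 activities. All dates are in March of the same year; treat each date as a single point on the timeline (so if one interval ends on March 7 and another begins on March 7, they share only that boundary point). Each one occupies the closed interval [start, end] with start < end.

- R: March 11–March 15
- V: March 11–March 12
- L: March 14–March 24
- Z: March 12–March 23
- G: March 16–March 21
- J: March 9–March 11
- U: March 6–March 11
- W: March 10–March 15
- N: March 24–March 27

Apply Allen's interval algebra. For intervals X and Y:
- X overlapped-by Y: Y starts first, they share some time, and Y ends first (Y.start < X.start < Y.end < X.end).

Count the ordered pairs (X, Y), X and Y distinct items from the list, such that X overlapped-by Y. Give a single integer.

7

Checking all 72 ordered pairs for relation 'overlapped-by'; matching pairs in alphabetical order:
(L, R): L overlapped-by R ✓
(L, W): L overlapped-by W ✓
(L, Z): L overlapped-by Z ✓
(W, J): W overlapped-by J ✓
(W, U): W overlapped-by U ✓
(Z, R): Z overlapped-by R ✓
(Z, W): Z overlapped-by W ✓
Count: 7.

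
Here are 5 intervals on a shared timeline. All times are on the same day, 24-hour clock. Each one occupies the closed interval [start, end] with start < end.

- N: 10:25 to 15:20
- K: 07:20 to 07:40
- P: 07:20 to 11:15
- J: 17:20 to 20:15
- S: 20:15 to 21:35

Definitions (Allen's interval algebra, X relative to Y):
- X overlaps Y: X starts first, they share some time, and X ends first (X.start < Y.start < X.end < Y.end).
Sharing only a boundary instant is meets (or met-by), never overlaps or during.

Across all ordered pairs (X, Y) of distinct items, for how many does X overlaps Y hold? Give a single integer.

1

Checking all 20 ordered pairs for relation 'overlaps'; matching pairs in alphabetical order:
(P, N): P overlaps N ✓
Count: 1.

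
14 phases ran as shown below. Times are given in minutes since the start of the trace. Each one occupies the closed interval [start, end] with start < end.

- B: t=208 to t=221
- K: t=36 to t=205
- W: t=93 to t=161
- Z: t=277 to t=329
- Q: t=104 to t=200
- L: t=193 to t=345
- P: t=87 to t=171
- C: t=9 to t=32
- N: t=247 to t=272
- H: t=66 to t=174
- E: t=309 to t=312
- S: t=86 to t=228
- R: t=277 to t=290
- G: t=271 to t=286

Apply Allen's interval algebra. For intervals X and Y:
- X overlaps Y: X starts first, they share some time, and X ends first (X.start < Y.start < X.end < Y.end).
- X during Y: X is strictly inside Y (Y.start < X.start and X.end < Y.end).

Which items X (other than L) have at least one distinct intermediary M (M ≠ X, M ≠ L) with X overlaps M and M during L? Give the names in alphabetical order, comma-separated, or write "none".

G, N

Target L = [t=193, t=345].
Intermediaries M with M during L: B, E, G, N, R, Z.
Via B — items with X overlaps B: none.
Via E — items with X overlaps E: none.
Via G — items with X overlaps G: N.
Via N — items with X overlaps N: none.
Via R — items with X overlaps R: G.
Via Z — items with X overlaps Z: G.
Union: G, N.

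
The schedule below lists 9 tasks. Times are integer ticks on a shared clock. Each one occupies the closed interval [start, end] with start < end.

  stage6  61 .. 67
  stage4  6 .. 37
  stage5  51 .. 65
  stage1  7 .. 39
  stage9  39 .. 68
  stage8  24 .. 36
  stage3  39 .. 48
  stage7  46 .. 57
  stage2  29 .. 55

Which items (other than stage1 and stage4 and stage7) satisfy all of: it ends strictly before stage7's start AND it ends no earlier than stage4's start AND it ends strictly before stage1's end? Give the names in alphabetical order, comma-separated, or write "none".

Conditions: its end is strictly before stage7's start (X.end < 46) AND its end is no earlier than stage4's start (X.end >= 6) AND its end is strictly before stage1's end (X.end < 39).
stage2: end 55 < 46? ✗; end 55 >= 6? ✓; end 55 < 39? ✗ → no.
stage3: end 48 < 46? ✗; end 48 >= 6? ✓; end 48 < 39? ✗ → no.
stage5: end 65 < 46? ✗; end 65 >= 6? ✓; end 65 < 39? ✗ → no.
stage6: end 67 < 46? ✗; end 67 >= 6? ✓; end 67 < 39? ✗ → no.
stage8: end 36 < 46? ✓; end 36 >= 6? ✓; end 36 < 39? ✓ → yes.
stage9: end 68 < 46? ✗; end 68 >= 6? ✓; end 68 < 39? ✗ → no.
Result: stage8.

stage8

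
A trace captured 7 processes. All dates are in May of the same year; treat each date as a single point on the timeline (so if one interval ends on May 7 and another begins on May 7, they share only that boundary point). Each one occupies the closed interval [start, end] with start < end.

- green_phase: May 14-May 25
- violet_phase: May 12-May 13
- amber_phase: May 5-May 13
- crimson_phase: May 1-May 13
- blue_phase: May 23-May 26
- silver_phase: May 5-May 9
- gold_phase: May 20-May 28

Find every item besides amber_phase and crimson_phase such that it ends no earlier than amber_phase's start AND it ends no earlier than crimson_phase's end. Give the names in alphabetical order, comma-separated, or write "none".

blue_phase, gold_phase, green_phase, violet_phase

Conditions: its end is no earlier than amber_phase's start (X.end >= May 5) AND its end is no earlier than crimson_phase's end (X.end >= May 13).
blue_phase: end May 26 >= May 5? ✓; end May 26 >= May 13? ✓ → yes.
gold_phase: end May 28 >= May 5? ✓; end May 28 >= May 13? ✓ → yes.
green_phase: end May 25 >= May 5? ✓; end May 25 >= May 13? ✓ → yes.
silver_phase: end May 9 >= May 5? ✓; end May 9 >= May 13? ✗ → no.
violet_phase: end May 13 >= May 5? ✓; end May 13 >= May 13? ✓ → yes.
Result: blue_phase, gold_phase, green_phase, violet_phase.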